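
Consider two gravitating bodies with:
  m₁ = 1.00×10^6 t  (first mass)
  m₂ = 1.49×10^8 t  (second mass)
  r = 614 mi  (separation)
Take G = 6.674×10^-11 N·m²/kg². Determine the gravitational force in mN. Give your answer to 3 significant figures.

From Newton's law of gravitation: F = Gm₁m₂/r².
m₁ = 1.00×10^6 t = 1.000×10^9 kg; m₂ = 1.49×10^8 t = 1.490×10^11 kg; r = 614 mi = 9.881×10^5 m; G = 6.674×10^-11 N·m²/kg².
F = 0.01018 N  (the unit combination reduces to kg·m/s² = N)
0.01018 N × (1 mN / 0.001000 N) = 10.18 mN

10.2 mN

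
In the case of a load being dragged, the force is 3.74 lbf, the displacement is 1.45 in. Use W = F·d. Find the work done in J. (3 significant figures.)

0.613 J

W is given directly by: W = F·d.
F = 3.74 lbf = 16.64 N; d = 1.45 in = 0.03683 m.
W = 0.6127 J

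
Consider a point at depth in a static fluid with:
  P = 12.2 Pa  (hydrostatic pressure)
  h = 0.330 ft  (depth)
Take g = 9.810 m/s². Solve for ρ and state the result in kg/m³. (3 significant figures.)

Rearranging: ρ = P/(g·h).
P = 12.2 Pa; h = 0.330 ft = 0.1006 m; g = 9.810 m/s².
ρ = 12.36 kg/m³

12.4 kg/m³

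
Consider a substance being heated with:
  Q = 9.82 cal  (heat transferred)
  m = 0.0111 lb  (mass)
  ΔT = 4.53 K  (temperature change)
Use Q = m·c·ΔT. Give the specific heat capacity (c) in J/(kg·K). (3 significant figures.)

Rearranging: c = Q/(m·ΔT).
Q = 9.82 cal = 41.09 J; m = 0.0111 lb = 0.005035 kg; ΔT = 4.53 K.
c = 1801 J/(kg·K)

1800 J/(kg·K)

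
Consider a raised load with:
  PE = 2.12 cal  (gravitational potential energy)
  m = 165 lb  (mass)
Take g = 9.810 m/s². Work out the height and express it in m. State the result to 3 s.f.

Rearranging PE = m·g·h for h: h = PE/(m·g).
PE = 2.12 cal = 8.870 J; m = 165 lb = 74.84 kg; g = 9.810 m/s².
h = 0.01208 m

0.0121 m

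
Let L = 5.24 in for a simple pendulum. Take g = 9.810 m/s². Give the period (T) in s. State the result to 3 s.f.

0.732 s

T is given directly by: T = 2π√(L/g).
L = 5.24 in = 0.1331 m; g = 9.810 m/s².
T = 0.7319 s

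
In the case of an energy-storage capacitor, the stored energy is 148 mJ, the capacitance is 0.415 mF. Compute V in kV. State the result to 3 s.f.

Solving E = ½C·V² for V: V = √(2E/C).
E = 148 mJ = 0.1480 J; C = 0.415 mF = 4.150×10^-4 F.
V = 26.71 V  (the unit combination reduces to kg·m²/(A·s³) = V)
26.71 V × (1 kV / 1000 V) = 0.02671 kV

0.0267 kV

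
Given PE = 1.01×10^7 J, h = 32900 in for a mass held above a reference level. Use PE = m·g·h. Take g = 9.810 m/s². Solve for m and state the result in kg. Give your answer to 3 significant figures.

Solving PE = m·g·h for m: m = PE/(g·h).
PE = 1.01×10^7 J; h = 32900 in = 835.7 m; g = 9.810 m/s².
m = 1232 kg

1230 kg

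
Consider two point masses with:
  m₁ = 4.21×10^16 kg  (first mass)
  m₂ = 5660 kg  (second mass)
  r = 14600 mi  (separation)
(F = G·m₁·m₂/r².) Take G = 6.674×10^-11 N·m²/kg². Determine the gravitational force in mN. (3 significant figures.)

Directly: F = Gm₁m₂/r².
m₁ = 4.21×10^16 kg; m₂ = 5660 kg; r = 14600 mi = 2.350×10^7 m; G = 6.674×10^-11 N·m²/kg².
F = 2.881×10^-5 N
2.881×10^-5 N × (1 mN / 0.001000 N) = 0.02881 mN

0.0288 mN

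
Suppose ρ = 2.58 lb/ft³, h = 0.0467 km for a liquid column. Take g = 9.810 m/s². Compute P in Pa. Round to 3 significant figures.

18900 Pa

Directly: P = ρgh.
ρ = 2.58 lb/ft³ = 41.33 kg/m³; h = 0.0467 km = 46.70 m; g = 9.810 m/s².
P = 18933 Pa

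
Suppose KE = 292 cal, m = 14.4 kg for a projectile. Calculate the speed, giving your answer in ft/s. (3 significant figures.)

42.7 ft/s

Rearranging: v = √(2·KE/m).
KE = 292 cal = 1222 J; m = 14.4 kg.
v = 13.03 m/s
13.03 m/s × (1 ft/s / 0.3048 m/s) = 42.74 ft/s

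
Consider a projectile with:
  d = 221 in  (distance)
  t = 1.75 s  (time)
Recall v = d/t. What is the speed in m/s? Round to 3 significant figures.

Directly: v = d/t.
d = 221 in = 5.613 m; t = 1.75 s.
v = 3.208 m/s

3.21 m/s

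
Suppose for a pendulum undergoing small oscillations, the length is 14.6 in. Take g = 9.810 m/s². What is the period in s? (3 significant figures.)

T is given directly by: T = 2π√(L/g).
L = 14.6 in = 0.3708 m; g = 9.810 m/s².
T = 1.222 s

1.22 s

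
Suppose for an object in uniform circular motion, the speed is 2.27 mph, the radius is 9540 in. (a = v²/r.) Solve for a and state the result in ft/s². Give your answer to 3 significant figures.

0.0139 ft/s²

Directly: a = v²/r.
v = 2.27 mph = 1.015 m/s; r = 9540 in = 242.3 m.
a = 0.004250 m/s²
0.004250 m/s² × (1 ft/s² / 0.3048 m/s²) = 0.01394 ft/s²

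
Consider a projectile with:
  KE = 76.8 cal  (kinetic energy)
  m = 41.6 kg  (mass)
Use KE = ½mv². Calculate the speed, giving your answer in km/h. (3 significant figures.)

Rearranging: v = √(2·KE/m).
KE = 76.8 cal = 321.3 J; m = 41.6 kg.
v = 3.930 m/s
3.930 m/s × (1 km/h / 0.2778 m/s) = 14.15 km/h

14.1 km/h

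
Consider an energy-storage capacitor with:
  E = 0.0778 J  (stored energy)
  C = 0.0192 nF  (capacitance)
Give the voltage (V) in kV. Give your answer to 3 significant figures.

90.0 kV

Rearranging: V = √(2E/C).
E = 0.0778 J; C = 0.0192 nF = 1.920×10^-11 F.
V = 90023 V
90023 V × (1 kV / 1000 V) = 90.02 kV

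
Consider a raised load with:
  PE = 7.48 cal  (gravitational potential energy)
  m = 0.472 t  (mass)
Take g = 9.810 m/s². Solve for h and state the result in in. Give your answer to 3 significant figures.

Solving PE = m·g·h for h: h = PE/(m·g).
PE = 7.48 cal = 31.30 J; m = 0.472 t = 472.0 kg; g = 9.810 m/s².
h = 0.006759 m
0.006759 m × (1 in / 0.02540 m) = 0.2661 in

0.266 in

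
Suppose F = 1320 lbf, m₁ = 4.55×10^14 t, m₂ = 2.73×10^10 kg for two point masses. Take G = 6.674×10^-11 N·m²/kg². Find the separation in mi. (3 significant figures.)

Solving F = G·m₁·m₂/r² for r: r = √(G·m₁m₂/F).
F = 1320 lbf = 5872 N; m₁ = 4.55×10^14 t = 4.550×10^17 kg; m₂ = 2.73×10^10 kg; G = 6.674×10^-11 N·m²/kg².
r = 1.188×10^7 m
1.188×10^7 m × (1 mi / 1609 m) = 7383 mi

7380 mi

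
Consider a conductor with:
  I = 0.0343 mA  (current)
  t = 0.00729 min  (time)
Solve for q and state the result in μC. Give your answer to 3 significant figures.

q is given directly by: q = It.
I = 0.0343 mA = 3.430×10^-5 A; t = 0.00729 min = 0.4374 s.
q = 1.500×10^-5 C
1.500×10^-5 C × (1 μC / 1.000×10^-6 C) = 15.00 μC

15.0 μC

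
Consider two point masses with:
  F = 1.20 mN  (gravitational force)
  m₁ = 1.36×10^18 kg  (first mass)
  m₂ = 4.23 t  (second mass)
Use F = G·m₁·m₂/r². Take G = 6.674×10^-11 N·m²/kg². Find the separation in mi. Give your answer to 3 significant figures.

11100 mi

Solving F = G·m₁·m₂/r² for r: r = √(G·m₁m₂/F).
F = 1.20 mN = 0.001200 N; m₁ = 1.36×10^18 kg; m₂ = 4.23 t = 4230 kg; G = 6.674×10^-11 N·m²/kg².
r = 1.789×10^7 m
1.789×10^7 m × (1 mi / 1609 m) = 11115 mi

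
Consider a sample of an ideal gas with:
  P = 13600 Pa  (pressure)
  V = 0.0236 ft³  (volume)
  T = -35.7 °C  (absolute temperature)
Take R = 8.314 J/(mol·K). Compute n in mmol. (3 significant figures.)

4.60 mmol

Rearranging: n = PV/(RT).
P = 13600 Pa; V = 0.0236 ft³ = 6.683×10^-4 m³; T = -35.7 °C = 237.4 K; R = 8.314 J/(mol·K).
n = 0.004604 mol
0.004604 mol × (1 mmol / 0.001000 mol) = 4.604 mmol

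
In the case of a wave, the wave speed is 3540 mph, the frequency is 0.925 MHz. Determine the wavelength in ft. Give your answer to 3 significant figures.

Rearranging v = f·λ for λ: λ = v/f.
v = 3540 mph = 1583 m/s; f = 0.925 MHz = 9.250×10^5 Hz.
λ = 0.001711 m
0.001711 m × (1 ft / 0.3048 m) = 0.005613 ft

0.00561 ft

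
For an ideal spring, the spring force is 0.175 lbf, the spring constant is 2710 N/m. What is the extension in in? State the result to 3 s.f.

0.0113 in

From Hooke's law: x = F/k.
F = 0.175 lbf = 0.7784 N; k = 2710 N/m.
x = 2.872×10^-4 m
2.872×10^-4 m × (1 in / 0.02540 m) = 0.01131 in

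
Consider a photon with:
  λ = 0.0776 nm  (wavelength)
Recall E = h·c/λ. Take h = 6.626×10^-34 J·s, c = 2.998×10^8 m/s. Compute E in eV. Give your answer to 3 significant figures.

E is given directly by: E = hc/λ.
λ = 0.0776 nm = 7.760×10^-11 m; h = 6.626×10^-34 J·s; c = 2.998×10^8 m/s.
E = 2.560×10^-15 J
2.560×10^-15 J × (1 eV / 1.602×10^-19 J) = 15978 eV

16000 eV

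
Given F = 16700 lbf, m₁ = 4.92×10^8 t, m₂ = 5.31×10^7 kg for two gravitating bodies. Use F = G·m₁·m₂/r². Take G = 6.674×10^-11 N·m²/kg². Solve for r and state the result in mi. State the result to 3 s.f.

From Newton's law of gravitation: r = √(G·m₁m₂/F).
F = 16700 lbf = 74285 N; m₁ = 4.92×10^8 t = 4.920×10^11 kg; m₂ = 5.31×10^7 kg; G = 6.674×10^-11 N·m²/kg².
r = 153.2 m
153.2 m × (1 mi / 1609 m) = 0.09520 mi

0.0952 mi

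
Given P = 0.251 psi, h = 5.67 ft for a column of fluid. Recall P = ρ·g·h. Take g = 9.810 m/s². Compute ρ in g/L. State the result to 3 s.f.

Rearranging: ρ = P/(g·h).
P = 0.251 psi = 1731 Pa; h = 5.67 ft = 1.728 m; g = 9.810 m/s².
ρ = 102.1 kg/m³
Since 1 g/L = 1 kg/m³, 102.1 g/L.

102 g/L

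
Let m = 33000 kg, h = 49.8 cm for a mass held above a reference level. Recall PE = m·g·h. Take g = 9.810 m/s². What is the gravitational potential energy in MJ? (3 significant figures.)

PE is given directly by: PE = mgh.
m = 33000 kg; h = 49.8 cm = 0.4980 m; g = 9.810 m/s².
PE = 1.612×10^5 J  (the unit combination reduces to kg·m²/s² = J)
1.612×10^5 J × (1 MJ / 1.000×10^6 J) = 0.1612 MJ

0.161 MJ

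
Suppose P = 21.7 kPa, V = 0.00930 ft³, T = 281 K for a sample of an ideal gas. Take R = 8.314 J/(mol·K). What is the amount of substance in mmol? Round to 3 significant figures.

From the ideal-gas law: n = PV/(RT).
P = 21.7 kPa = 21700 Pa; V = 0.00930 ft³ = 2.633×10^-4 m³; T = 281 K; R = 8.314 J/(mol·K).
n = 0.002446 mol
0.002446 mol × (1 mmol / 0.001000 mol) = 2.446 mmol

2.45 mmol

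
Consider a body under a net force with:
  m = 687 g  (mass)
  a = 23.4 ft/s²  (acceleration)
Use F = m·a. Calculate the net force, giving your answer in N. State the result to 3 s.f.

4.90 N

From Newton's second law: F = m·a.
m = 687 g = 0.6870 kg; a = 23.4 ft/s² = 7.132 m/s².
F = 4.900 N  (the unit combination reduces to kg·m/s² = N)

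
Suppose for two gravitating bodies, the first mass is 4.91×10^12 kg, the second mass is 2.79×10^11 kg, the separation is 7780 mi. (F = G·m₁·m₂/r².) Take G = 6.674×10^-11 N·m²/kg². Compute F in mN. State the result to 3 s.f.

F is given directly by: F = Gm₁m₂/r².
m₁ = 4.91×10^12 kg; m₂ = 2.79×10^11 kg; r = 7780 mi = 1.252×10^7 m; G = 6.674×10^-11 N·m²/kg².
F = 0.5832 N  (the unit combination reduces to kg·m/s² = N)
0.5832 N × (1 mN / 0.001000 N) = 583.2 mN

583 mN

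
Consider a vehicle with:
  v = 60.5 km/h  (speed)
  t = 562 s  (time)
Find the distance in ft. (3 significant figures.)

Rearranging: d = v·t.
v = 60.5 km/h = 16.81 m/s; t = 562 s.
d = 9445 m
9445 m × (1 ft / 0.3048 m) = 30987 ft

31000 ft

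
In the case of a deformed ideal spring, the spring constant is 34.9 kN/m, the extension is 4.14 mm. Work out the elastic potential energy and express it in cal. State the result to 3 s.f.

0.0715 cal

U is given directly by: U = ½kx².
k = 34.9 kN/m = 34900 N/m; x = 4.14 mm = 0.004140 m.
U = 0.2991 J
0.2991 J × (1 cal / 4.184 J) = 0.07148 cal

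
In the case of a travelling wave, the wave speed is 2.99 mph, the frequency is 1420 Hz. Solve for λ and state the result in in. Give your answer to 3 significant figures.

Rearranging v = f·λ for λ: λ = v/f.
v = 2.99 mph = 1.337 m/s; f = 1420 Hz.
λ = 9.413×10^-4 m
9.413×10^-4 m × (1 in / 0.02540 m) = 0.03706 in

0.0371 in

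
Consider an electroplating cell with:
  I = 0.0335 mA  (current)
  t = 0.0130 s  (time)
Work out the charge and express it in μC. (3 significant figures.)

Directly: q = It.
I = 0.0335 mA = 3.350×10^-5 A; t = 0.0130 s.
q = 4.355×10^-7 C
4.355×10^-7 C × (1 μC / 1.000×10^-6 C) = 0.4355 μC

0.435 μC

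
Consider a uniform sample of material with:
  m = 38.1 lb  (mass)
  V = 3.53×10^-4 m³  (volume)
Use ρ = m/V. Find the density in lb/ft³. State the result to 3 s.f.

ρ is given directly by: ρ = m/V.
m = 38.1 lb = 17.28 kg; V = 3.53×10^-4 m³.
ρ = 48957 kg/m³
48957 kg/m³ × (1 lb/ft³ / 16.02 kg/m³) = 3056 lb/ft³

3060 lb/ft³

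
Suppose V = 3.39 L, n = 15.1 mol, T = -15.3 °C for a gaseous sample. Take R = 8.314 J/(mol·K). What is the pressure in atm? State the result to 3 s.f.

From the ideal-gas law: P = nRT/V.
V = 3.39 L = 0.003390 m³; n = 15.1 mol; T = -15.3 °C = 257.8 K; R = 8.314 J/(mol·K).
P = 9.549×10^6 Pa  (the unit combination reduces to kg/(m·s²) = Pa)
9.549×10^6 Pa × (1 atm / 1.013×10^5 Pa) = 94.24 atm

94.2 atm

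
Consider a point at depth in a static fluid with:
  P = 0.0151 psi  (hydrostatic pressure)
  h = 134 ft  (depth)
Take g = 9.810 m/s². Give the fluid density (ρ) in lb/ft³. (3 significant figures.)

Solving P = ρ·g·h for ρ: ρ = P/(g·h).
P = 0.0151 psi = 104.1 Pa; h = 134 ft = 40.84 m; g = 9.810 m/s².
ρ = 0.2598 kg/m³
0.2598 kg/m³ × (1 lb/ft³ / 16.02 kg/m³) = 0.01622 lb/ft³

0.0162 lb/ft³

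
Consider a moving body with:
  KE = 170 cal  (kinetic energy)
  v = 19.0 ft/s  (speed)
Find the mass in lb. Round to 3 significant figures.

93.5 lb

Solving KE = ½mv² for m: m = 2·KE/v².
KE = 170 cal = 711.3 J; v = 19.0 ft/s = 5.791 m/s.
m = 42.42 kg
42.42 kg × (1 lb / 0.4536 kg) = 93.51 lb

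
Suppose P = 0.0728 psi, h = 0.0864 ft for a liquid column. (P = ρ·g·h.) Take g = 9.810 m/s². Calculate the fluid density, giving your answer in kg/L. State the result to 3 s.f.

Rearranging P = ρ·g·h for ρ: ρ = P/(g·h).
P = 0.0728 psi = 501.9 Pa; h = 0.0864 ft = 0.02633 m; g = 9.810 m/s².
ρ = 1943 kg/m³
1943 kg/m³ × (1 kg/L / 1000 kg/m³) = 1.943 kg/L

1.94 kg/L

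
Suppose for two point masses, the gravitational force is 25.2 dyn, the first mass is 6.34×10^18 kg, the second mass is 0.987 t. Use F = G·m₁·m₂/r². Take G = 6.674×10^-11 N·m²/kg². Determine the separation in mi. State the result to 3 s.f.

From Newton's law of gravitation: r = √(G·m₁m₂/F).
F = 25.2 dyn = 2.520×10^-4 N; m₁ = 6.34×10^18 kg; m₂ = 0.987 t = 987.0 kg; G = 6.674×10^-11 N·m²/kg².
r = 4.071×10^7 m
4.071×10^7 m × (1 mi / 1609 m) = 25296 mi

25300 mi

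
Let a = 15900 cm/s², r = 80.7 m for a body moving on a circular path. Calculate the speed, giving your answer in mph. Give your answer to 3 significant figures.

253 mph

Solving a = v²/r for v: v = √(a·r).
a = 15900 cm/s² = 159.0 m/s²; r = 80.7 m.
v = 113.3 m/s
113.3 m/s × (1 mph / 0.4470 m/s) = 253.4 mph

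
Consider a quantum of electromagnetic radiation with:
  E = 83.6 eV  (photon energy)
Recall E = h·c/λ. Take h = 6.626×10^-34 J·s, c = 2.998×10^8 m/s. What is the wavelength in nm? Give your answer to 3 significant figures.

Solving E = h·c/λ for λ: λ = hc/E.
E = 83.6 eV = 1.339×10^-17 J; h = 6.626×10^-34 J·s; c = 2.998×10^8 m/s.
λ = 1.483×10^-8 m
1.483×10^-8 m × (1 nm / 1.000×10^-9 m) = 14.83 nm

14.8 nm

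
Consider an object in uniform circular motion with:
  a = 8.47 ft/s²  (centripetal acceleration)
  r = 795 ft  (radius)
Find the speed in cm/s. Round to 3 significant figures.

2500 cm/s

Rearranging: v = √(a·r).
a = 8.47 ft/s² = 2.582 m/s²; r = 795 ft = 242.3 m.
v = 25.01 m/s
25.01 m/s × (1 cm/s / 0.01000 m/s) = 2501 cm/s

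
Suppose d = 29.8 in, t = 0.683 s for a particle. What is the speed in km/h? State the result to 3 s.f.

3.99 km/h

Directly: v = d/t.
d = 29.8 in = 0.7569 m; t = 0.683 s.
v = 1.108 m/s
1.108 m/s × (1 km/h / 0.2778 m/s) = 3.990 km/h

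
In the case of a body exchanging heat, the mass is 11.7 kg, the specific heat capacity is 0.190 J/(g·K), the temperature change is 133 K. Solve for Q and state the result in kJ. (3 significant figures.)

296 kJ

Directly: Q = mcΔT.
m = 11.7 kg; c = 0.190 J/(g·K) = 190.0 J/(kg·K); ΔT = 133 K.
Q = 2.957×10^5 J
2.957×10^5 J × (1 kJ / 1000 J) = 295.7 kJ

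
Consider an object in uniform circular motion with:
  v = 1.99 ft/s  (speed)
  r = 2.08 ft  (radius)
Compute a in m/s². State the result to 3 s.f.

0.580 m/s²

a is given directly by: a = v²/r.
v = 1.99 ft/s = 0.6066 m/s; r = 2.08 ft = 0.6340 m.
a = 0.5803 m/s²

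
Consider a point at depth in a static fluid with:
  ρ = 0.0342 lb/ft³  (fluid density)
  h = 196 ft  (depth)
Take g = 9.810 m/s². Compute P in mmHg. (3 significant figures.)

2.41 mmHg

P is given directly by: P = ρgh.
ρ = 0.0342 lb/ft³ = 0.5478 kg/m³; h = 196 ft = 59.74 m; g = 9.810 m/s².
P = 321.1 Pa  (the unit combination reduces to kg/(m·s²) = Pa)
321.1 Pa × (1 mmHg / 133.3 Pa) = 2.408 mmHg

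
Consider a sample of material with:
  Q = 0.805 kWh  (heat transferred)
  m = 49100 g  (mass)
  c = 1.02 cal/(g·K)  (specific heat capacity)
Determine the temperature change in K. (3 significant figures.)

Solving Q = m·c·ΔT for ΔT: ΔT = Q/(m·c).
Q = 0.805 kWh = 2.898×10^6 J; m = 49100 g = 49.10 kg; c = 1.02 cal/(g·K) = 4268 J/(kg·K).
ΔT = 13.83 K

13.8 K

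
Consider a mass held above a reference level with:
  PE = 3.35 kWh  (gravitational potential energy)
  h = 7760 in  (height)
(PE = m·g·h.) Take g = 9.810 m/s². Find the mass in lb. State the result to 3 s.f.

Rearranging PE = m·g·h for m: m = PE/(g·h).
PE = 3.35 kWh = 1.206×10^7 J; h = 7760 in = 197.1 m; g = 9.810 m/s².
m = 6237 kg
6237 kg × (1 lb / 0.4536 kg) = 13750 lb

13800 lb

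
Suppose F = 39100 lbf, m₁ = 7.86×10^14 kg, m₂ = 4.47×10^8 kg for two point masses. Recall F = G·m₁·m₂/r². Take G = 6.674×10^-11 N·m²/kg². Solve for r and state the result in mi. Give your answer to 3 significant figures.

Rearranging F = G·m₁·m₂/r² for r: r = √(G·m₁m₂/F).
F = 39100 lbf = 1.739×10^5 N; m₁ = 7.86×10^14 kg; m₂ = 4.47×10^8 kg; G = 6.674×10^-11 N·m²/kg².
r = 11611 m
11611 m × (1 mi / 1609 m) = 7.215 mi

7.21 mi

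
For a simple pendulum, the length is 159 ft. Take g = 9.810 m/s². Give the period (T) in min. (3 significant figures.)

0.233 min

Directly: T = 2π√(L/g).
L = 159 ft = 48.46 m; g = 9.810 m/s².
T = 13.97 s
13.97 s × (1 min / 60.00 s) = 0.2328 min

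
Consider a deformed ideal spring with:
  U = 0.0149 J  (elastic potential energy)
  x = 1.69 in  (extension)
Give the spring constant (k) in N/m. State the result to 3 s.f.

16.2 N/m

Rearranging U = ½k·x² for k: k = 2U/x².
U = 0.0149 J; x = 1.69 in = 0.04293 m.
k = 16.17 N/m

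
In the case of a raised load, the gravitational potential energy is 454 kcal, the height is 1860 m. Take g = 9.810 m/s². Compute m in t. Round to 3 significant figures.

0.104 t

Solving PE = m·g·h for m: m = PE/(g·h).
PE = 454 kcal = 1.900×10^6 J; h = 1860 m; g = 9.810 m/s².
m = 104.1 kg
104.1 kg × (1 t / 1000 kg) = 0.1041 t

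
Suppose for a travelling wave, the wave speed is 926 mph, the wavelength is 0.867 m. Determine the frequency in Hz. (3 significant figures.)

Rearranging v = f·λ for f: f = v/λ.
v = 926 mph = 414.0 m/s; λ = 0.867 m.
f = 477.5 Hz

477 Hz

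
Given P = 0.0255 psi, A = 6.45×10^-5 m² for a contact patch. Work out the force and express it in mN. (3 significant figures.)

11.3 mN

Rearranging: F = P·A.
P = 0.0255 psi = 175.8 Pa; A = 6.45×10^-5 m².
F = 0.01134 N
0.01134 N × (1 mN / 0.001000 N) = 11.34 mN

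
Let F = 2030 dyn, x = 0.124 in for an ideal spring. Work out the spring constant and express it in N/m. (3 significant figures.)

From Hooke's law: k = F/x.
F = 2030 dyn = 0.02030 N; x = 0.124 in = 0.003150 m.
k = 6.445 N/m

6.45 N/m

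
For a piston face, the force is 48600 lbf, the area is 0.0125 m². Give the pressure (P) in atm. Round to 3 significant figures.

P is given directly by: P = F/A.
F = 48600 lbf = 2.162×10^5 N; A = 0.0125 m².
P = 1.729×10^7 Pa
1.729×10^7 Pa × (1 atm / 1.013×10^5 Pa) = 170.7 atm

171 atm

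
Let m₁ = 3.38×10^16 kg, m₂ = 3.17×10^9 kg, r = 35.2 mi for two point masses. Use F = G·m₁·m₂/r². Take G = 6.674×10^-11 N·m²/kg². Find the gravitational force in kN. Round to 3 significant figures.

Directly: F = Gm₁m₂/r².
m₁ = 3.38×10^16 kg; m₂ = 3.17×10^9 kg; r = 35.2 mi = 56649 m; G = 6.674×10^-11 N·m²/kg².
F = 2.228×10^6 N  (the unit combination reduces to kg·m/s² = N)
2.228×10^6 N × (1 kN / 1000 N) = 2228 kN

2230 kN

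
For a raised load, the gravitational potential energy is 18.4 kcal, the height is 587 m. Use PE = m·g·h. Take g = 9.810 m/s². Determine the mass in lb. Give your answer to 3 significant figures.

29.5 lb

Solving PE = m·g·h for m: m = PE/(g·h).
PE = 18.4 kcal = 76986 J; h = 587 m; g = 9.810 m/s².
m = 13.37 kg
13.37 kg × (1 lb / 0.4536 kg) = 29.47 lb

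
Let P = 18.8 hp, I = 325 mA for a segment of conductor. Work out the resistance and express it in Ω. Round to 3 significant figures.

Rearranging P = I²R for R: R = P/I².
P = 18.8 hp = 14019 W; I = 325 mA = 0.3250 A.
R = 1.327×10^5 Ω

1.33×10^5 Ω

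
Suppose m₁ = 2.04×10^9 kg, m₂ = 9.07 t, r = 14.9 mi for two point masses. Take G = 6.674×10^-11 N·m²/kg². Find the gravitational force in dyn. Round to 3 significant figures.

Directly: F = Gm₁m₂/r².
m₁ = 2.04×10^9 kg; m₂ = 9.07 t = 9070 kg; r = 14.9 mi = 23979 m; G = 6.674×10^-11 N·m²/kg².
F = 2.148×10^-6 N
2.148×10^-6 N × (1 dyn / 1.000×10^-5 N) = 0.2148 dyn

0.215 dyn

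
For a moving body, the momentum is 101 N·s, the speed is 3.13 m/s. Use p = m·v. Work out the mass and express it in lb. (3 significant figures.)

71.1 lb

Solving p = m·v for m: m = p/v.
p = 101 N·s = 101.0 kg·m/s; v = 3.13 m/s.
m = 32.27 kg
32.27 kg × (1 lb / 0.4536 kg) = 71.14 lb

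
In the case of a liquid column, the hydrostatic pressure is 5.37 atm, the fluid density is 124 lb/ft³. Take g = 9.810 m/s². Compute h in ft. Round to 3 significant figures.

91.6 ft

Solving P = ρ·g·h for h: h = P/(ρ·g).
P = 5.37 atm = 5.441×10^5 Pa; ρ = 124 lb/ft³ = 1986 kg/m³; g = 9.810 m/s².
h = 27.92 m
27.92 m × (1 ft / 0.3048 m) = 91.61 ft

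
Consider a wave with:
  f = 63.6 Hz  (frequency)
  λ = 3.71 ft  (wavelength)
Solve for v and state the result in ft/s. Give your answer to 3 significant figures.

236 ft/s

v is given directly by: v = fλ.
f = 63.6 Hz; λ = 3.71 ft = 1.131 m.
v = 71.92 m/s
71.92 m/s × (1 ft/s / 0.3048 m/s) = 236.0 ft/s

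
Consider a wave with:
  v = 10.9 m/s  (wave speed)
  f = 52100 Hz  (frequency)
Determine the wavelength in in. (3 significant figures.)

Rearranging v = f·λ for λ: λ = v/f.
v = 10.9 m/s; f = 52100 Hz.
λ = 2.092×10^-4 m
2.092×10^-4 m × (1 in / 0.02540 m) = 0.008237 in

0.00824 in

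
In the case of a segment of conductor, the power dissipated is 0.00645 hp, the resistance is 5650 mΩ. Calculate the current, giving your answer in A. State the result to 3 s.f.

Rearranging P = I²R for I: I = √(P/R).
P = 0.00645 hp = 4.810 W; R = 5650 mΩ = 5.650 Ω.
I = 0.9227 A

0.923 A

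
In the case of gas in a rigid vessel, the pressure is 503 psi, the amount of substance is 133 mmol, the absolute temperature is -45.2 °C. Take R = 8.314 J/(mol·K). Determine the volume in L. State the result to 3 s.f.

0.0727 L

Rearranging: V = nRT/P.
P = 503 psi = 3.468×10^6 Pa; n = 133 mmol = 0.1330 mol; T = -45.2 °C = 227.9 K; R = 8.314 J/(mol·K).
V = 7.268×10^-5 m³
7.268×10^-5 m³ × (1 L / 0.001000 m³) = 0.07268 L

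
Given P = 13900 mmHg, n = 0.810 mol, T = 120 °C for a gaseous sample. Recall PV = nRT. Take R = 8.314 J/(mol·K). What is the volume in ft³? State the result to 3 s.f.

0.0505 ft³

Rearranging PV = nRT for V: V = nRT/P.
P = 13900 mmHg = 1.853×10^6 Pa; n = 0.810 mol; T = 120 °C = 393.1 K; R = 8.314 J/(mol·K).
V = 0.001429 m³
0.001429 m³ × (1 ft³ / 0.02832 m³) = 0.05045 ft³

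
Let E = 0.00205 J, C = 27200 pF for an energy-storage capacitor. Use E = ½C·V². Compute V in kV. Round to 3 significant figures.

Rearranging: V = √(2E/C).
E = 0.00205 J; C = 27200 pF = 2.720×10^-8 F.
V = 388.2 V  (the unit combination reduces to kg·m²/(A·s³) = V)
388.2 V × (1 kV / 1000 V) = 0.3882 kV

0.388 kV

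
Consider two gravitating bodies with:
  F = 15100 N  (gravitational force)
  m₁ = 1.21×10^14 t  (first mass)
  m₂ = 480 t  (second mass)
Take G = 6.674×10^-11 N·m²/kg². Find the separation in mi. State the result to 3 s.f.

From Newton's law of gravitation: r = √(G·m₁m₂/F).
F = 15100 N; m₁ = 1.21×10^14 t = 1.210×10^17 kg; m₂ = 480 t = 4.800×10^5 kg; G = 6.674×10^-11 N·m²/kg².
r = 16022 m
16022 m × (1 mi / 1609 m) = 9.956 mi

9.96 mi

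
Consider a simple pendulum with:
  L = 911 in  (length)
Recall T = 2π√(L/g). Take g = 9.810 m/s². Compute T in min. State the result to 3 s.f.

Directly: T = 2π√(L/g).
L = 911 in = 23.14 m; g = 9.810 m/s².
T = 9.650 s
9.650 s × (1 min / 60.00 s) = 0.1608 min

0.161 min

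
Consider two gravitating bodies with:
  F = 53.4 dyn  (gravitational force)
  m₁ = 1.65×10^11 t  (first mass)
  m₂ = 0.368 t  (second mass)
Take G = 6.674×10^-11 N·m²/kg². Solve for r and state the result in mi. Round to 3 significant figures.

Rearranging: r = √(G·m₁m₂/F).
F = 53.4 dyn = 5.340×10^-4 N; m₁ = 1.65×10^11 t = 1.650×10^14 kg; m₂ = 0.368 t = 368.0 kg; G = 6.674×10^-11 N·m²/kg².
r = 87114 m
87114 m × (1 mi / 1609 m) = 54.13 mi

54.1 mi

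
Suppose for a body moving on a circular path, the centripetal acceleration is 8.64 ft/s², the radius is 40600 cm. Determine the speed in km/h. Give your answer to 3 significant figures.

118 km/h

Rearranging a = v²/r for v: v = √(a·r).
a = 8.64 ft/s² = 2.633 m/s²; r = 40600 cm = 406.0 m.
v = 32.70 m/s
32.70 m/s × (1 km/h / 0.2778 m/s) = 117.7 km/h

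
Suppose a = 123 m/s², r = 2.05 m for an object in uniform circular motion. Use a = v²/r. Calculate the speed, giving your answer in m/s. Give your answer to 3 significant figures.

Rearranging: v = √(a·r).
a = 123 m/s²; r = 2.05 m.
v = 15.88 m/s

15.9 m/s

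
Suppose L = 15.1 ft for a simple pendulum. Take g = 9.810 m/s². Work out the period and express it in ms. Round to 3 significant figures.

T is given directly by: T = 2π√(L/g).
L = 15.1 ft = 4.602 m; g = 9.810 m/s².
T = 4.304 s
4.304 s × (1 ms / 0.001000 s) = 4304 ms

4300 ms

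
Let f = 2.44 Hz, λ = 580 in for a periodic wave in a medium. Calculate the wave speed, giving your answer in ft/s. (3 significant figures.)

Directly: v = fλ.
f = 2.44 Hz; λ = 580 in = 14.73 m.
v = 35.95 m/s
35.95 m/s × (1 ft/s / 0.3048 m/s) = 117.9 ft/s

118 ft/s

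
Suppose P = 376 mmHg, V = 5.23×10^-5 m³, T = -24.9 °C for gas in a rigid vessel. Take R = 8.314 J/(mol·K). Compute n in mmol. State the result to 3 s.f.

1.27 mmol

From the ideal-gas law: n = PV/(RT).
P = 376 mmHg = 50129 Pa; V = 5.23×10^-5 m³; T = -24.9 °C = 248.2 K; R = 8.314 J/(mol·K).
n = 0.001270 mol
0.001270 mol × (1 mmol / 0.001000 mol) = 1.270 mmol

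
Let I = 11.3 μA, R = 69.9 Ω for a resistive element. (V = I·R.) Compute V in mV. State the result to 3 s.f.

0.790 mV

V is given directly by: V = IR.
I = 11.3 μA = 1.130×10^-5 A; R = 69.9 Ω.
V = 7.899×10^-4 V
7.899×10^-4 V × (1 mV / 0.001000 V) = 0.7899 mV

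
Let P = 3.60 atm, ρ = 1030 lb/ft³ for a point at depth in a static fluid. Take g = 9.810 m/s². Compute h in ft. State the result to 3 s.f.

7.39 ft

Rearranging P = ρ·g·h for h: h = P/(ρ·g).
P = 3.60 atm = 3.648×10^5 Pa; ρ = 1030 lb/ft³ = 16499 kg/m³; g = 9.810 m/s².
h = 2.254 m
2.254 m × (1 ft / 0.3048 m) = 7.394 ft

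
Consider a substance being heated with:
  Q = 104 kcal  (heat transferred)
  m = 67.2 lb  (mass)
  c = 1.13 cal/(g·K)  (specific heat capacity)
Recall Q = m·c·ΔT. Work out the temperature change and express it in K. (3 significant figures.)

Rearranging Q = m·c·ΔT for ΔT: ΔT = Q/(m·c).
Q = 104 kcal = 4.351×10^5 J; m = 67.2 lb = 30.48 kg; c = 1.13 cal/(g·K) = 4728 J/(kg·K).
ΔT = 3.019 K

3.02 K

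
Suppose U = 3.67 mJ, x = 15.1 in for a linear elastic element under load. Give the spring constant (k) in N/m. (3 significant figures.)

Rearranging U = ½k·x² for k: k = 2U/x².
U = 3.67 mJ = 0.003670 J; x = 15.1 in = 0.3835 m.
k = 0.04990 N/m

0.0499 N/m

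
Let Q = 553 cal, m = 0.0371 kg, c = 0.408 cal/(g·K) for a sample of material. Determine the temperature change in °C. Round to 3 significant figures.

36.5 °C

Rearranging Q = m·c·ΔT for ΔT: ΔT = Q/(m·c).
Q = 553 cal = 2314 J; m = 0.0371 kg; c = 0.408 cal/(g·K) = 1707 J/(kg·K).
ΔT = 36.53 K
Since 1 °C = 1 K, 36.53 °C.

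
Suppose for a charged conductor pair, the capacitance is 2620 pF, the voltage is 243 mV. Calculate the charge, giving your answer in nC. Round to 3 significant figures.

Rearranging: Q = CV.
C = 2620 pF = 2.620×10^-9 F; V = 243 mV = 0.2430 V.
Q = 6.367×10^-10 C  (the unit combination reduces to A·s = C)
6.367×10^-10 C × (1 nC / 1.000×10^-9 C) = 0.6367 nC

0.637 nC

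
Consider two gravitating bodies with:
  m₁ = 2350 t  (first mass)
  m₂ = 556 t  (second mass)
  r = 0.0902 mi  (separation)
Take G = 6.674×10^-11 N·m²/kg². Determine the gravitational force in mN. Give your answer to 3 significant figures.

F is given directly by: F = Gm₁m₂/r².
m₁ = 2350 t = 2.350×10^6 kg; m₂ = 556 t = 5.560×10^5 kg; r = 0.0902 mi = 145.2 m; G = 6.674×10^-11 N·m²/kg².
F = 0.004138 N  (the unit combination reduces to kg·m/s² = N)
0.004138 N × (1 mN / 0.001000 N) = 4.138 mN

4.14 mN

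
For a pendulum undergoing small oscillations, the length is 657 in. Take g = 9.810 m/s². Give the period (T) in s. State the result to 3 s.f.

Directly: T = 2π√(L/g).
L = 657 in = 16.69 m; g = 9.810 m/s².
T = 8.195 s

8.19 s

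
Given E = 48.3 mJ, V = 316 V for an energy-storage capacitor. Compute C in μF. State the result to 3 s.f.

Solving E = ½C·V² for C: C = 2E/V².
E = 48.3 mJ = 0.04830 J; V = 316 V.
C = 9.674×10^-7 F
9.674×10^-7 F × (1 μF / 1.000×10^-6 F) = 0.9674 μF

0.967 μF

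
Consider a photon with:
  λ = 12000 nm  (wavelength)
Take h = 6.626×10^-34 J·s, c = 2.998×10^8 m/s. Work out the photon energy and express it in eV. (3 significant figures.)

E is given directly by: E = hc/λ.
λ = 12000 nm = 1.200×10^-5 m; h = 6.626×10^-34 J·s; c = 2.998×10^8 m/s.
E = 1.655×10^-20 J
1.655×10^-20 J × (1 eV / 1.602×10^-19 J) = 0.1033 eV

0.103 eV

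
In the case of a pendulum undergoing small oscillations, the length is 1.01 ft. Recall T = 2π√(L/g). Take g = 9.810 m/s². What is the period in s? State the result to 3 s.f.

Directly: T = 2π√(L/g).
L = 1.01 ft = 0.3078 m; g = 9.810 m/s².
T = 1.113 s

1.11 s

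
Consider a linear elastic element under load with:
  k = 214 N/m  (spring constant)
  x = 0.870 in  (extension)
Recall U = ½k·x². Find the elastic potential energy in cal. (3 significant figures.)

Directly: U = ½kx².
k = 214 N/m; x = 0.870 in = 0.02210 m.
U = 0.05225 J  (the unit combination reduces to kg·m²/s² = J)
0.05225 J × (1 cal / 4.184 J) = 0.01249 cal

0.0125 cal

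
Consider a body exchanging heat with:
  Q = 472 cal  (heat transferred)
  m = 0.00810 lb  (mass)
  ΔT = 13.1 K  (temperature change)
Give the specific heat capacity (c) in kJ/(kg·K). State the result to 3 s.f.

41.0 kJ/(kg·K)

Solving Q = m·c·ΔT for c: c = Q/(m·ΔT).
Q = 472 cal = 1975 J; m = 0.00810 lb = 0.003674 kg; ΔT = 13.1 K.
c = 41031 J/(kg·K)
41031 J/(kg·K) × (1 kJ/(kg·K) / 1000 J/(kg·K)) = 41.03 kJ/(kg·K)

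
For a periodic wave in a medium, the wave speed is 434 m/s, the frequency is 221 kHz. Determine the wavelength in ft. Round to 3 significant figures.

Rearranging: λ = v/f.
v = 434 m/s; f = 221 kHz = 2.210×10^5 Hz.
λ = 0.001964 m
0.001964 m × (1 ft / 0.3048 m) = 0.006443 ft

0.00644 ft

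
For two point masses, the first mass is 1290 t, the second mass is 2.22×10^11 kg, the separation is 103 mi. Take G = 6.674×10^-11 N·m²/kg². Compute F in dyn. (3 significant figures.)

F is given directly by: F = Gm₁m₂/r².
m₁ = 1290 t = 1.290×10^6 kg; m₂ = 2.22×10^11 kg; r = 103 mi = 1.658×10^5 m; G = 6.674×10^-11 N·m²/kg².
F = 6.956×10^-4 N
6.956×10^-4 N × (1 dyn / 1.000×10^-5 N) = 69.56 dyn

69.6 dyn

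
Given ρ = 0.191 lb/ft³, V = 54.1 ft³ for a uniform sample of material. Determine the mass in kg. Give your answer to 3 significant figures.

4.69 kg

Rearranging ρ = m/V for m: m = ρV.
ρ = 0.191 lb/ft³ = 3.060 kg/m³; V = 54.1 ft³ = 1.532 m³.
m = 4.687 kg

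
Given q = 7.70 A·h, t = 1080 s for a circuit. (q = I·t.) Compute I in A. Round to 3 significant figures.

25.7 A

Rearranging: I = q/t.
q = 7.70 A·h = 27720 C; t = 1080 s.
I = 25.67 A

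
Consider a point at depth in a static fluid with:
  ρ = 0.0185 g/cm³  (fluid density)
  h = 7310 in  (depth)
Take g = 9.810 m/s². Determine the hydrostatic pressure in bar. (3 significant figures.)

0.337 bar

Directly: P = ρgh.
ρ = 0.0185 g/cm³ = 18.50 kg/m³; h = 7310 in = 185.7 m; g = 9.810 m/s².
P = 33697 Pa
33697 Pa × (1 bar / 1.000×10^5 Pa) = 0.3370 bar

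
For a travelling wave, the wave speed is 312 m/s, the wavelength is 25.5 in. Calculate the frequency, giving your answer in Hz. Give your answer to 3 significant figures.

Rearranging: f = v/λ.
v = 312 m/s; λ = 25.5 in = 0.6477 m.
f = 481.7 Hz

482 Hz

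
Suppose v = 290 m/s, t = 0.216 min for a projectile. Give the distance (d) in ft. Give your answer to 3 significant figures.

Rearranging: d = v·t.
v = 290 m/s; t = 0.216 min = 12.96 s.
d = 3758 m
3758 m × (1 ft / 0.3048 m) = 12331 ft

12300 ft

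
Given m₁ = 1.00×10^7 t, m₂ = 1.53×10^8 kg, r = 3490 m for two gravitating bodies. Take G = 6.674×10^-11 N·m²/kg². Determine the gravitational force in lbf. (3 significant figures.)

1.88 lbf

From Newton's law of gravitation: F = Gm₁m₂/r².
m₁ = 1.00×10^7 t = 1.000×10^10 kg; m₂ = 1.53×10^8 kg; r = 3490 m; G = 6.674×10^-11 N·m²/kg².
F = 8.384 N
8.384 N × (1 lbf / 4.448 N) = 1.885 lbf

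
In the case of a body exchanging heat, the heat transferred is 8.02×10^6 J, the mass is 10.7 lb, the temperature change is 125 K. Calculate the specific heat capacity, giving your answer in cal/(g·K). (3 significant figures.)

Rearranging: c = Q/(m·ΔT).
Q = 8.02×10^6 J; m = 10.7 lb = 4.853 kg; ΔT = 125 K.
c = 13219 J/(kg·K)
13219 J/(kg·K) × (1 cal/(g·K) / 4184 J/(kg·K)) = 3.160 cal/(g·K)

3.16 cal/(g·K)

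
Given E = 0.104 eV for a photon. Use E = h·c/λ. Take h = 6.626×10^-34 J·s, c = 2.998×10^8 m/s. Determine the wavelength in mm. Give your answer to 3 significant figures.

0.0119 mm

Rearranging E = h·c/λ for λ: λ = hc/E.
E = 0.104 eV = 1.666×10^-20 J; h = 6.626×10^-34 J·s; c = 2.998×10^8 m/s.
λ = 1.192×10^-5 m
1.192×10^-5 m × (1 mm / 0.001000 m) = 0.01192 mm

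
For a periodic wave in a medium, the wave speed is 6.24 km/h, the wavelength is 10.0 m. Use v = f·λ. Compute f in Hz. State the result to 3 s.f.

Rearranging: f = v/λ.
v = 6.24 km/h = 1.733 m/s; λ = 10.0 m.
f = 0.1733 Hz

0.173 Hz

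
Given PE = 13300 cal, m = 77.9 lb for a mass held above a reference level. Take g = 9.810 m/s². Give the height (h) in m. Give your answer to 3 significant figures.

161 m

Solving PE = m·g·h for h: h = PE/(m·g).
PE = 13300 cal = 55647 J; m = 77.9 lb = 35.33 kg; g = 9.810 m/s².
h = 160.5 m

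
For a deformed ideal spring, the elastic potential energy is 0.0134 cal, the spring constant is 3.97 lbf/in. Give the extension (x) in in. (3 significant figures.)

0.500 in

Rearranging U = ½k·x² for x: x = √(2U/k).
U = 0.0134 cal = 0.05607 J; k = 3.97 lbf/in = 695.3 N/m.
x = 0.01270 m
0.01270 m × (1 in / 0.02540 m) = 0.5000 in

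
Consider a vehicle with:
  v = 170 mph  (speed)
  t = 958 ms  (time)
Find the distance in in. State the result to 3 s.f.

2870 in

Rearranging v = d/t for d: d = v·t.
v = 170 mph = 76.00 m/s; t = 958 ms = 0.9580 s.
d = 72.80 m
72.80 m × (1 in / 0.02540 m) = 2866 in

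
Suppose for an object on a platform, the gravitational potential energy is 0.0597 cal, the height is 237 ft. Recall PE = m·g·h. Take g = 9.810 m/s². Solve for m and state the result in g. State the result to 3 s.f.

Rearranging: m = PE/(g·h).
PE = 0.0597 cal = 0.2498 J; h = 237 ft = 72.24 m; g = 9.810 m/s².
m = 3.525×10^-4 kg
3.525×10^-4 kg × (1 g / 0.001000 kg) = 0.3525 g

0.352 g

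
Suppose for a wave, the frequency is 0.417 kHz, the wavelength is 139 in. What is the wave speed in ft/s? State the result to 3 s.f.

v is given directly by: v = fλ.
f = 0.417 kHz = 417.0 Hz; λ = 139 in = 3.531 m.
v = 1472 m/s
1472 m/s × (1 ft/s / 0.3048 m/s) = 4830 ft/s

4830 ft/s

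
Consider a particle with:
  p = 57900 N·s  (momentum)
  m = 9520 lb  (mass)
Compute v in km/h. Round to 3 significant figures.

Solving p = m·v for v: v = p/m.
p = 57900 N·s = 57900 kg·m/s; m = 9520 lb = 4318 kg.
v = 13.41 m/s
13.41 m/s × (1 km/h / 0.2778 m/s) = 48.27 km/h

48.3 km/h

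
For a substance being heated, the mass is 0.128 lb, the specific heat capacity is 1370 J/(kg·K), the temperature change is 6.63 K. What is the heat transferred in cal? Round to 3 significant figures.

Directly: Q = mcΔT.
m = 0.128 lb = 0.05806 kg; c = 1370 J/(kg·K); ΔT = 6.63 K.
Q = 527.4 J
527.4 J × (1 cal / 4.184 J) = 126.0 cal

126 cal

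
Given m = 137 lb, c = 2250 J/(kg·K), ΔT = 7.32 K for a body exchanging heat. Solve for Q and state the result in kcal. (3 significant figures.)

245 kcal

Directly: Q = mcΔT.
m = 137 lb = 62.14 kg; c = 2250 J/(kg·K); ΔT = 7.32 K.
Q = 1.023×10^6 J
1.023×10^6 J × (1 kcal / 4184 J) = 244.6 kcal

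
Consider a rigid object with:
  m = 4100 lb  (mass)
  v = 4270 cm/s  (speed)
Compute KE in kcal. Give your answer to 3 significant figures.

405 kcal

KE is given directly by: KE = ½mv².
m = 4100 lb = 1860 kg; v = 4270 cm/s = 42.70 m/s.
KE = 1.695×10^6 J
1.695×10^6 J × (1 kcal / 4184 J) = 405.2 kcal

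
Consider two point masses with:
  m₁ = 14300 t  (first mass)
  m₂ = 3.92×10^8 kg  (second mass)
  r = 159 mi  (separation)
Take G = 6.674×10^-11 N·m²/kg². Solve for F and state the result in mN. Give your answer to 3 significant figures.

0.00571 mN

Directly: F = Gm₁m₂/r².
m₁ = 14300 t = 1.430×10^7 kg; m₂ = 3.92×10^8 kg; r = 159 mi = 2.559×10^5 m; G = 6.674×10^-11 N·m²/kg².
F = 5.714×10^-6 N  (the unit combination reduces to kg·m/s² = N)
5.714×10^-6 N × (1 mN / 0.001000 N) = 0.005714 mN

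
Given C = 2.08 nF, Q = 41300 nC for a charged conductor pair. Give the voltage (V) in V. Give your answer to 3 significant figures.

Rearranging C = Q/V for V: V = Q/C.
C = 2.08 nF = 2.080×10^-9 F; Q = 41300 nC = 4.130×10^-5 C.
V = 19856 V  (the unit combination reduces to kg·m²/(A·s³) = V)

19900 V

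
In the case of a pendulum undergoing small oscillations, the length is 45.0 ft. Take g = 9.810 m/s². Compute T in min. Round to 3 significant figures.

0.124 min

T is given directly by: T = 2π√(L/g).
L = 45.0 ft = 13.72 m; g = 9.810 m/s².
T = 7.429 s
7.429 s × (1 min / 60.00 s) = 0.1238 min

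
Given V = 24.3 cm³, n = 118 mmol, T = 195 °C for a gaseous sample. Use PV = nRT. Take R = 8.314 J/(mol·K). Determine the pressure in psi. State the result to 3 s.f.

2740 psi

From the ideal-gas law: P = nRT/V.
V = 24.3 cm³ = 2.430×10^-5 m³; n = 118 mmol = 0.1180 mol; T = 195 °C = 468.1 K; R = 8.314 J/(mol·K).
P = 1.890×10^7 Pa
1.890×10^7 Pa × (1 psi / 6895 Pa) = 2741 psi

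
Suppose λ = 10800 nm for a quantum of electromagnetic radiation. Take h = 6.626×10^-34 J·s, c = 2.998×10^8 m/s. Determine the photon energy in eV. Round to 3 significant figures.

Directly: E = hc/λ.
λ = 10800 nm = 1.080×10^-5 m; h = 6.626×10^-34 J·s; c = 2.998×10^8 m/s.
E = 1.839×10^-20 J  (the unit combination reduces to kg·m²/s² = J)
1.839×10^-20 J × (1 eV / 1.602×10^-19 J) = 0.1148 eV

0.115 eV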